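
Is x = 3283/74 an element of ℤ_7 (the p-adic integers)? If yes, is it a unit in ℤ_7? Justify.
x ∈ ℤ_7 but not a unit; v_7(x) = 2 > 0

ℤ_7 = {x ∈ ℚ_7 : v_7(x) ≥ 0} and ℤ_7^× = {x ∈ ℤ_7 : v_7(x) = 0}. Here v_7(3283/74) = v_7(num) − v_7(den) = 2; compare against these criteria.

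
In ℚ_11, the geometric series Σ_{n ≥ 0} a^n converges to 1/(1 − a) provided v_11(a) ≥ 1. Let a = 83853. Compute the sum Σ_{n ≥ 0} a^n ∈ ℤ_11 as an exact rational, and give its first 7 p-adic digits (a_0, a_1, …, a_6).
Σ a^n = 1/(1 − a) = -1/83852;  first 7 digits = (1, 0, 0, 8, 5, 0, 9)

v_11(a) = 3 ≥ 1, so the series converges in ℤ_11 to 1/(1 − a) = 1/(1 − 83853) = -1/83852. Expand this rational in ℤ_11: compute digits iteratively via d_i = x_i mod 11, x_{i+1} = (x_i − d_i)/11. The first 7 digits are (1, 0, 0, 8, 5, 0, 9).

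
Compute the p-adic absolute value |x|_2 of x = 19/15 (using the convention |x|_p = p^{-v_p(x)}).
|19/15|_2 = 1

Step 1 — compute v_2(x) by factoring powers of 2 out of the numerator and denominator: v_2(19/15) = 0. Step 2 — apply |x|_p = p^{-v_p(x)} = 2^{0} = 1.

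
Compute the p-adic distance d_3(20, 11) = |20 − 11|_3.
d_3(20, 11) = 1/9

Step 1 — x − y = 20 − 11 = 9. Step 2 — v_3(9) = 2 (factor: 9 = (3^2 · 1); the sign does not affect v_p). Step 3 — |x − y|_3 = 3^{-2} = 1/9.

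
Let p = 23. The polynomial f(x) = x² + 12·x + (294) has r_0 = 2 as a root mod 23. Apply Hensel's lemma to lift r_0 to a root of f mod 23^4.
r_3 = 202126 (mod 279841)

Hensel: r_{i+1} = r_i − f(r_i)·(f′(r_i))^{-1} mod 23^{i+2}, f′(x) = 2x + 12. Iterate:
  r_0 = 2 (mod 23)
  r_1 = 48 (mod 529)
  r_2 = 7454 (mod 12167)
  r_3 = 202126 (mod 279841)
Final: r = 202126 satisfies f(r) ≡ 0 mod 23^4.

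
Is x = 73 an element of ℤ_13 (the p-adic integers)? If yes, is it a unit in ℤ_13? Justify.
x ∈ ℤ_13^× (unit); v_13(x) = 0

ℤ_13 = {x ∈ ℚ_13 : v_13(x) ≥ 0} and ℤ_13^× = {x ∈ ℤ_13 : v_13(x) = 0}. Here v_13(73) = v_13(num) − v_13(den) = 0; compare against these criteria.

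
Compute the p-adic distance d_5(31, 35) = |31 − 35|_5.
d_5(31, 35) = 1

Step 1 — x − y = 31 − 35 = -4. Step 2 — v_5(-4) = 0 (factor: -4 = −(5^0 · 4); the sign does not affect v_p). Step 3 — |x − y|_5 = 5^{0} = 1.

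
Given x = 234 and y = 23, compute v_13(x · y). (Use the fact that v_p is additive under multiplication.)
v_13(5382) = 1

v_p(x) = 1 (factor: 234 = 13^1 · 18); v_p(y) = 0 (factor: 23 = 13^0 · 23). Additivity: v_p(xy) = v_p(x) + v_p(y) = 1 + 0 = 1. (Direct check: xy = 5382 = 13^1 · (414).)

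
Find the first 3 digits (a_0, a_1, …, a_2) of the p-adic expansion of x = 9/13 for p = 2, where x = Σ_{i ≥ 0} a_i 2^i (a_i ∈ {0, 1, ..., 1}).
(a_0, …, a_2) = (1, 0, 1)

v_2(9/13) = 0 (numerator and denominator both coprime to 2), so x ∈ ℤ_2^×. Compute digits iteratively via a_i = x_i mod 2, x_{i+1} = (x_i − a_i)/2, with x_0 = x:
  x_0 = 9/13;  a_0 = 1;  x_1 = (x_0 − 1)/2 = -2/13
  x_1 = -2/13;  a_1 = 0;  x_2 = (x_1 − 0)/2 = -1/13
  x_2 = -1/13;  a_2 = 1;  x_3 = (x_2 − 1)/2 = -7/13
Digits: (1, 0, 1).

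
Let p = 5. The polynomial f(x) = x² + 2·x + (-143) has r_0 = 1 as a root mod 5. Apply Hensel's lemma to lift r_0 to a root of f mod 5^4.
r_3 = 11 (mod 625)

Hensel: r_{i+1} = r_i − f(r_i)·(f′(r_i))^{-1} mod 5^{i+2}, f′(x) = 2x + 2. Iterate:
  r_0 = 1 (mod 5)
  r_1 = 11 (mod 25)
  r_2 = 11 (mod 125)
  r_3 = 11 (mod 625)
Final: r = 11 satisfies f(r) ≡ 0 mod 5^4.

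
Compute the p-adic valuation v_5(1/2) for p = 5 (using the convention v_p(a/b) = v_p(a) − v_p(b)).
v_5(1/2) = 0

Factor powers of 5 from the numerator and denominator of the reduced fraction: 1 = 5^0 · 1 and 2 = 5^0 · 2. Apply v_p(a/b) = v_p(a) − v_p(b): v_5(1/2) = 0 − 0 = 0.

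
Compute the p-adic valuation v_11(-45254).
v_11(-45254) = 3

v_11(n) is the largest exponent k such that 11^k divides n. Factor out: -45254 = -11^3 · 34. (Sign doesn't affect v_p.) So v_11(-45254) = 3.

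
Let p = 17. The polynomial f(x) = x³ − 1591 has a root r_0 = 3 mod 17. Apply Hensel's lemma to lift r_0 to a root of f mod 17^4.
r_3 = 42180 (mod 83521)

Hensel: r_{i+1} = r_i − f(r_i)/f′(r_i) mod 17^{i+2}, where f′(x) = 3x². Iterate:
  r_0 = 3 (mod 17)
  r_1 = 275 (mod 289)
  r_2 = 2876 (mod 4913)
  r_3 = 42180 (mod 83521)
Final: r = 42180 with f(r) ≡ 0 mod 17^4.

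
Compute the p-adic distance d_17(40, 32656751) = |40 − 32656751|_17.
d_17(40, 32656751) = 1/1419857

Step 1 — x − y = 40 − 32656751 = -32656711. Step 2 — v_17(-32656711) = 5 (factor: -32656711 = −(17^5 · 23); the sign does not affect v_p). Step 3 — |x − y|_17 = 17^{-5} = 1/1419857.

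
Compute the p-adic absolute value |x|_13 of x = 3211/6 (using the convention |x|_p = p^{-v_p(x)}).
|3211/6|_13 = 1/169

Step 1 — compute v_13(x) by factoring powers of 13 out of the numerator and denominator: v_13(3211/6) = 2. Step 2 — apply |x|_p = p^{-v_p(x)} = 13^{-2} = 1/169.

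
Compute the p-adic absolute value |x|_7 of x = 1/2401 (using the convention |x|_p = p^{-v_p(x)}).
|1/2401|_7 = 2401

Step 1 — compute v_7(x) by factoring powers of 7 out of the numerator and denominator: v_7(1/2401) = -4. Step 2 — apply |x|_p = p^{-v_p(x)} = 7^{4} = 2401.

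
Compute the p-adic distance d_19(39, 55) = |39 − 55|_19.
d_19(39, 55) = 1

Step 1 — x − y = 39 − 55 = -16. Step 2 — v_19(-16) = 0 (factor: -16 = −(19^0 · 16); the sign does not affect v_p). Step 3 — |x − y|_19 = 19^{0} = 1.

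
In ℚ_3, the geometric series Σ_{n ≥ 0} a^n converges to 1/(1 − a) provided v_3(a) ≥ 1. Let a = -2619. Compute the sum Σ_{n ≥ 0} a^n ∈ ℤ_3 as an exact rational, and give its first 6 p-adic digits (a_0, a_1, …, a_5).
Σ a^n = 1/(1 − a) = 1/2620;  first 6 digits = (1, 0, 0, 2, 0, 1)

v_3(a) = 3 ≥ 1, so the series converges in ℤ_3 to 1/(1 − a) = 1/(1 − (-2619)) = 1/2620. Expand this rational in ℤ_3: compute digits iteratively via d_i = x_i mod 3, x_{i+1} = (x_i − d_i)/3. The first 6 digits are (1, 0, 0, 2, 0, 1).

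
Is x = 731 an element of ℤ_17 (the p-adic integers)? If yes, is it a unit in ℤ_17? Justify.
x ∈ ℤ_17 but not a unit; v_17(x) = 1 > 0

ℤ_17 = {x ∈ ℚ_17 : v_17(x) ≥ 0} and ℤ_17^× = {x ∈ ℤ_17 : v_17(x) = 0}. Here v_17(731) = v_17(num) − v_17(den) = 1; compare against these criteria.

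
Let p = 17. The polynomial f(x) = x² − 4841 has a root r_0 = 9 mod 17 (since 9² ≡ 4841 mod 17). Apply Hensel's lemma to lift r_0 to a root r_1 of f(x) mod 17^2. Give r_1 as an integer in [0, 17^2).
r_1 = 145 (mod 289)

Hensel's recurrence: r_{i+1} = r_i − f(r_i)·(f′(r_i))^{-1} mod 17^{i+2}, with f′(x) = 2x. Iterate:
  r_0 = 9 (mod 17)
  r_1 = 145 (mod 289)
Final: r_1 = 145, and one checks f(r_1) ≡ 0 mod 17^2.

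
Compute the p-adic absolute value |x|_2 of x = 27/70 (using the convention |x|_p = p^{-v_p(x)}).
|27/70|_2 = 2

Step 1 — compute v_2(x) by factoring powers of 2 out of the numerator and denominator: v_2(27/70) = -1. Step 2 — apply |x|_p = p^{-v_p(x)} = 2^{1} = 2.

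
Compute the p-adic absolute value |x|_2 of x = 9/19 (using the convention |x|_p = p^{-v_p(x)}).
|9/19|_2 = 1

Step 1 — compute v_2(x) by factoring powers of 2 out of the numerator and denominator: v_2(9/19) = 0. Step 2 — apply |x|_p = p^{-v_p(x)} = 2^{0} = 1.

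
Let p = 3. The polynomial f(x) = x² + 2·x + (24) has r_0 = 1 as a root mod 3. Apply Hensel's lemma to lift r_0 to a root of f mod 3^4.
r_3 = 55 (mod 81)

Hensel: r_{i+1} = r_i − f(r_i)·(f′(r_i))^{-1} mod 3^{i+2}, f′(x) = 2x + 2. Iterate:
  r_0 = 1 (mod 3)
  r_1 = 1 (mod 9)
  r_2 = 1 (mod 27)
  r_3 = 55 (mod 81)
Final: r = 55 satisfies f(r) ≡ 0 mod 3^4.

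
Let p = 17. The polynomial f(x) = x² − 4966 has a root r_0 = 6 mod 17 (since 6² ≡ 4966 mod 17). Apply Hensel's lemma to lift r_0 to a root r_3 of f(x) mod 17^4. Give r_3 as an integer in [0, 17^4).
r_3 = 59421 (mod 83521)

Hensel's recurrence: r_{i+1} = r_i − f(r_i)·(f′(r_i))^{-1} mod 17^{i+2}, with f′(x) = 2x. Iterate:
  r_0 = 6 (mod 17)
  r_1 = 176 (mod 289)
  r_2 = 465 (mod 4913)
  r_3 = 59421 (mod 83521)
Final: r_3 = 59421, and one checks f(r_3) ≡ 0 mod 17^4.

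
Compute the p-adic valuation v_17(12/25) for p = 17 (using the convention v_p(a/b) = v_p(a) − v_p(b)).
v_17(12/25) = 0

Factor powers of 17 from the numerator and denominator of the reduced fraction: 12 = 17^0 · 12 and 25 = 17^0 · 25. Apply v_p(a/b) = v_p(a) − v_p(b): v_17(12/25) = 0 − 0 = 0.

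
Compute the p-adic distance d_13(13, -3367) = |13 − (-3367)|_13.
d_13(13, -3367) = 1/169

Step 1 — x − y = 13 − (-3367) = 3380. Step 2 — v_13(3380) = 2 (factor: 3380 = (13^2 · 20); the sign does not affect v_p). Step 3 — |x − y|_13 = 13^{-2} = 1/169.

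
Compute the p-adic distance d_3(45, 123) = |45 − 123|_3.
d_3(45, 123) = 1/3

Step 1 — x − y = 45 − 123 = -78. Step 2 — v_3(-78) = 1 (factor: -78 = −(3^1 · 26); the sign does not affect v_p). Step 3 — |x − y|_3 = 3^{-1} = 1/3.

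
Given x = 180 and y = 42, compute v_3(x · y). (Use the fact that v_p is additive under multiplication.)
v_3(7560) = 3

v_p(x) = 2 (factor: 180 = 3^2 · 20); v_p(y) = 1 (factor: 42 = 3^1 · 14). Additivity: v_p(xy) = v_p(x) + v_p(y) = 2 + 1 = 3. (Direct check: xy = 7560 = 3^3 · (280).)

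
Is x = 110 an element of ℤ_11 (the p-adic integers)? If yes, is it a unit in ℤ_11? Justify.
x ∈ ℤ_11 but not a unit; v_11(x) = 1 > 0

ℤ_11 = {x ∈ ℚ_11 : v_11(x) ≥ 0} and ℤ_11^× = {x ∈ ℤ_11 : v_11(x) = 0}. Here v_11(110) = v_11(num) − v_11(den) = 1; compare against these criteria.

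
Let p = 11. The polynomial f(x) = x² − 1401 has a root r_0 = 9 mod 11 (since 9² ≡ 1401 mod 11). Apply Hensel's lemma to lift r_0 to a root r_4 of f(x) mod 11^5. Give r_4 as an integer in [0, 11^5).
r_4 = 100956 (mod 161051)

Hensel's recurrence: r_{i+1} = r_i − f(r_i)·(f′(r_i))^{-1} mod 11^{i+2}, with f′(x) = 2x. Iterate:
  r_0 = 9 (mod 11)
  r_1 = 42 (mod 121)
  r_2 = 1131 (mod 1331)
  r_3 = 13110 (mod 14641)
  r_4 = 100956 (mod 161051)
Final: r_4 = 100956, and one checks f(r_4) ≡ 0 mod 11^5.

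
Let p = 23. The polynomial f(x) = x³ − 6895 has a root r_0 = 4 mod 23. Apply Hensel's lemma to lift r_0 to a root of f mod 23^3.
r_2 = 6858 (mod 12167)

Hensel: r_{i+1} = r_i − f(r_i)/f′(r_i) mod 23^{i+2}, where f′(x) = 3x². Iterate:
  r_0 = 4 (mod 23)
  r_1 = 510 (mod 529)
  r_2 = 6858 (mod 12167)
Final: r = 6858 with f(r) ≡ 0 mod 23^3.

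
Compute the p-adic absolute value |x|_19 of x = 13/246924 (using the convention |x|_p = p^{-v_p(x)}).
|13/246924|_19 = 6859

Step 1 — compute v_19(x) by factoring powers of 19 out of the numerator and denominator: v_19(13/246924) = -3. Step 2 — apply |x|_p = p^{-v_p(x)} = 19^{3} = 6859.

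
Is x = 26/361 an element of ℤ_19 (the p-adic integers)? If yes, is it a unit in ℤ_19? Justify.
x ∉ ℤ_19 (v_19(x) = -2 < 0)

ℤ_19 = {x ∈ ℚ_19 : v_19(x) ≥ 0} and ℤ_19^× = {x ∈ ℤ_19 : v_19(x) = 0}. Here v_19(26/361) = v_19(num) − v_19(den) = -2; compare against these criteria.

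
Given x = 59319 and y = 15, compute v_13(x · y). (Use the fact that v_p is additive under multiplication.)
v_13(889785) = 3

v_p(x) = 3 (factor: 59319 = 13^3 · 27); v_p(y) = 0 (factor: 15 = 13^0 · 15). Additivity: v_p(xy) = v_p(x) + v_p(y) = 3 + 0 = 3. (Direct check: xy = 889785 = 13^3 · (405).)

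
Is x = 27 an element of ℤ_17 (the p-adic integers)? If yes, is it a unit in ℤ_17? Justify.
x ∈ ℤ_17^× (unit); v_17(x) = 0

ℤ_17 = {x ∈ ℚ_17 : v_17(x) ≥ 0} and ℤ_17^× = {x ∈ ℤ_17 : v_17(x) = 0}. Here v_17(27) = v_17(num) − v_17(den) = 0; compare against these criteria.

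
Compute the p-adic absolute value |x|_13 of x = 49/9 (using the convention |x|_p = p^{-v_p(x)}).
|49/9|_13 = 1

Step 1 — compute v_13(x) by factoring powers of 13 out of the numerator and denominator: v_13(49/9) = 0. Step 2 — apply |x|_p = p^{-v_p(x)} = 13^{0} = 1.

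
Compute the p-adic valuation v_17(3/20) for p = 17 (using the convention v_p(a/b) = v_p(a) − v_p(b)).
v_17(3/20) = 0

Factor powers of 17 from the numerator and denominator of the reduced fraction: 3 = 17^0 · 3 and 20 = 17^0 · 20. Apply v_p(a/b) = v_p(a) − v_p(b): v_17(3/20) = 0 − 0 = 0.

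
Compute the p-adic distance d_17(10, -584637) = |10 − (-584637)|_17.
d_17(10, -584637) = 1/83521

Step 1 — x − y = 10 − (-584637) = 584647. Step 2 — v_17(584647) = 4 (factor: 584647 = (17^4 · 7); the sign does not affect v_p). Step 3 — |x − y|_17 = 17^{-4} = 1/83521.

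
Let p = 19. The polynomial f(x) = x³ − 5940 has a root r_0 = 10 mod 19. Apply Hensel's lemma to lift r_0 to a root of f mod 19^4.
r_3 = 85054 (mod 130321)

Hensel: r_{i+1} = r_i − f(r_i)/f′(r_i) mod 19^{i+2}, where f′(x) = 3x². Iterate:
  r_0 = 10 (mod 19)
  r_1 = 219 (mod 361)
  r_2 = 2746 (mod 6859)
  r_3 = 85054 (mod 130321)
Final: r = 85054 with f(r) ≡ 0 mod 19^4.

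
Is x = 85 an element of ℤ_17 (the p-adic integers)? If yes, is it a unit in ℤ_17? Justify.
x ∈ ℤ_17 but not a unit; v_17(x) = 1 > 0

ℤ_17 = {x ∈ ℚ_17 : v_17(x) ≥ 0} and ℤ_17^× = {x ∈ ℤ_17 : v_17(x) = 0}. Here v_17(85) = v_17(num) − v_17(den) = 1; compare against these criteria.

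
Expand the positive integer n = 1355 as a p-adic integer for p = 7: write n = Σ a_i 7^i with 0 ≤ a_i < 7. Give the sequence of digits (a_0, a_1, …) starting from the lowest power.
(a_0, a_1, …) = (4, 4, 6, 3)

Repeated division by 7 gives the digits low-to-high: 1355 = 4 + 4·7^1 + 6·7^2 + 3·7^3. Digit sequence: (4, 4, 6, 3).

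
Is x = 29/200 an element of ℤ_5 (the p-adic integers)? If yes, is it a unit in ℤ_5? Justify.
x ∉ ℤ_5 (v_5(x) = -2 < 0)

ℤ_5 = {x ∈ ℚ_5 : v_5(x) ≥ 0} and ℤ_5^× = {x ∈ ℤ_5 : v_5(x) = 0}. Here v_5(29/200) = v_5(num) − v_5(den) = -2; compare against these criteria.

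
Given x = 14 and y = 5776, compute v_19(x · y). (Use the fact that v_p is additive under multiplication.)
v_19(80864) = 2

v_p(x) = 0 (factor: 14 = 19^0 · 14); v_p(y) = 2 (factor: 5776 = 19^2 · 16). Additivity: v_p(xy) = v_p(x) + v_p(y) = 0 + 2 = 2. (Direct check: xy = 80864 = 19^2 · (224).)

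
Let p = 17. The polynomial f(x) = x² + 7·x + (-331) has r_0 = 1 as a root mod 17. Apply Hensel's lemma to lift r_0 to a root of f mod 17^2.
r_1 = 69 (mod 289)

Hensel: r_{i+1} = r_i − f(r_i)·(f′(r_i))^{-1} mod 17^{i+2}, f′(x) = 2x + 7. Iterate:
  r_0 = 1 (mod 17)
  r_1 = 69 (mod 289)
Final: r = 69 satisfies f(r) ≡ 0 mod 17^2.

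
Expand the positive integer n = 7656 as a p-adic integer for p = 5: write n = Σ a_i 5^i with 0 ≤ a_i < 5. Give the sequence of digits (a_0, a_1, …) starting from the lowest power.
(a_0, a_1, …) = (1, 1, 1, 1, 2, 2)

Repeated division by 5 gives the digits low-to-high: 7656 = 1 + 1·5^1 + 1·5^2 + 1·5^3 + 2·5^4 + 2·5^5. Digit sequence: (1, 1, 1, 1, 2, 2).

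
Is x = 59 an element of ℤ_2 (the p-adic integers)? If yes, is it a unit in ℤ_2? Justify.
x ∈ ℤ_2^× (unit); v_2(x) = 0

ℤ_2 = {x ∈ ℚ_2 : v_2(x) ≥ 0} and ℤ_2^× = {x ∈ ℤ_2 : v_2(x) = 0}. Here v_2(59) = v_2(num) − v_2(den) = 0; compare against these criteria.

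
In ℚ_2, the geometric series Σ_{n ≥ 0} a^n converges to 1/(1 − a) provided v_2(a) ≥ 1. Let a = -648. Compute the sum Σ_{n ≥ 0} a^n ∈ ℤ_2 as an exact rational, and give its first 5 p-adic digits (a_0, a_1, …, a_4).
Σ a^n = 1/(1 − a) = 1/649;  first 5 digits = (1, 0, 0, 1, 1)

v_2(a) = 3 ≥ 1, so the series converges in ℤ_2 to 1/(1 − a) = 1/(1 − (-648)) = 1/649. Expand this rational in ℤ_2: compute digits iteratively via d_i = x_i mod 2, x_{i+1} = (x_i − d_i)/2. The first 5 digits are (1, 0, 0, 1, 1).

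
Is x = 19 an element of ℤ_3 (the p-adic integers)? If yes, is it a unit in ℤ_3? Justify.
x ∈ ℤ_3^× (unit); v_3(x) = 0

ℤ_3 = {x ∈ ℚ_3 : v_3(x) ≥ 0} and ℤ_3^× = {x ∈ ℤ_3 : v_3(x) = 0}. Here v_3(19) = v_3(num) − v_3(den) = 0; compare against these criteria.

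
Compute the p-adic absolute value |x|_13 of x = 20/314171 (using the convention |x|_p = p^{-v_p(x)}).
|20/314171|_13 = 28561

Step 1 — compute v_13(x) by factoring powers of 13 out of the numerator and denominator: v_13(20/314171) = -4. Step 2 — apply |x|_p = p^{-v_p(x)} = 13^{4} = 28561.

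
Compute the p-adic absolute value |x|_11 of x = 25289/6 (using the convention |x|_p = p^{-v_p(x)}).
|25289/6|_11 = 1/1331

Step 1 — compute v_11(x) by factoring powers of 11 out of the numerator and denominator: v_11(25289/6) = 3. Step 2 — apply |x|_p = p^{-v_p(x)} = 11^{-3} = 1/1331.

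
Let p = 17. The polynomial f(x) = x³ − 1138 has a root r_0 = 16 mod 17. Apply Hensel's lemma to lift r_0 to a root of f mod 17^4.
r_3 = 9145 (mod 83521)

Hensel: r_{i+1} = r_i − f(r_i)/f′(r_i) mod 17^{i+2}, where f′(x) = 3x². Iterate:
  r_0 = 16 (mod 17)
  r_1 = 186 (mod 289)
  r_2 = 4232 (mod 4913)
  r_3 = 9145 (mod 83521)
Final: r = 9145 with f(r) ≡ 0 mod 17^4.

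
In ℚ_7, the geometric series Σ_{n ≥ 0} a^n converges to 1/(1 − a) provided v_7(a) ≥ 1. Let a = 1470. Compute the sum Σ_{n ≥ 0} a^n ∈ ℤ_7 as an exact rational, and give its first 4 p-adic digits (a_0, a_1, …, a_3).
Σ a^n = 1/(1 − a) = -1/1469;  first 4 digits = (1, 0, 2, 4)

v_7(a) = 2 ≥ 1, so the series converges in ℤ_7 to 1/(1 − a) = 1/(1 − 1470) = -1/1469. Expand this rational in ℤ_7: compute digits iteratively via d_i = x_i mod 7, x_{i+1} = (x_i − d_i)/7. The first 4 digits are (1, 0, 2, 4).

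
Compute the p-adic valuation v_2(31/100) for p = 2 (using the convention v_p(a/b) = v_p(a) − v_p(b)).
v_2(31/100) = -2

Factor powers of 2 from the numerator and denominator of the reduced fraction: 31 = 2^0 · 31 and 100 = 2^2 · 25. Apply v_p(a/b) = v_p(a) − v_p(b): v_2(31/100) = 0 − 2 = -2.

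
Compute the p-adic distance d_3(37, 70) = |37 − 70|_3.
d_3(37, 70) = 1/3

Step 1 — x − y = 37 − 70 = -33. Step 2 — v_3(-33) = 1 (factor: -33 = −(3^1 · 11); the sign does not affect v_p). Step 3 — |x − y|_3 = 3^{-1} = 1/3.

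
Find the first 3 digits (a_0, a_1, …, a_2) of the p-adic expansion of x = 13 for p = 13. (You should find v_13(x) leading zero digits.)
(a_0, …, a_2) = (0, 1, 0)

v_13(13) = 1, so a_0 = ... = a_0 = 0. Factor out: x = 13^1 · u with u = 1 a unit in ℤ_13. Expand u iteratively via a_{v+i} = u_i mod 13, u_{i+1} = (u_i − a_{v+i})/13:
  u_0 = 1;  a_1 = 1;  u_1 = (u_0 − 1)/13 = 0
  u_1 = 0;  a_2 = 0;  u_2 = (u_1 − 0)/13 = 0
Digits: (0, 1, 0).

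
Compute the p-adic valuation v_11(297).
v_11(297) = 1

v_11(n) is the largest exponent k such that 11^k divides n. Factor out: 297 = 11^1 · 27. (Sign doesn't affect v_p.) So v_11(297) = 1.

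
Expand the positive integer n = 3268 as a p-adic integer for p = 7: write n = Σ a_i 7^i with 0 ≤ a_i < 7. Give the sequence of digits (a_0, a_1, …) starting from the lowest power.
(a_0, a_1, …) = (6, 4, 3, 2, 1)

Repeated division by 7 gives the digits low-to-high: 3268 = 6 + 4·7^1 + 3·7^2 + 2·7^3 + 1·7^4. Digit sequence: (6, 4, 3, 2, 1).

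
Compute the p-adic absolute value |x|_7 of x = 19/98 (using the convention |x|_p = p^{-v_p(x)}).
|19/98|_7 = 49

Step 1 — compute v_7(x) by factoring powers of 7 out of the numerator and denominator: v_7(19/98) = -2. Step 2 — apply |x|_p = p^{-v_p(x)} = 7^{2} = 49.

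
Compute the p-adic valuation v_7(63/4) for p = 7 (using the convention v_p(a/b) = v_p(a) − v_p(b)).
v_7(63/4) = 1

Factor powers of 7 from the numerator and denominator of the reduced fraction: 63 = 7^1 · 9 and 4 = 7^0 · 4. Apply v_p(a/b) = v_p(a) − v_p(b): v_7(63/4) = 1 − 0 = 1.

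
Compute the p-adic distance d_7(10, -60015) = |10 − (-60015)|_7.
d_7(10, -60015) = 1/2401

Step 1 — x − y = 10 − (-60015) = 60025. Step 2 — v_7(60025) = 4 (factor: 60025 = (7^4 · 25); the sign does not affect v_p). Step 3 — |x − y|_7 = 7^{-4} = 1/2401.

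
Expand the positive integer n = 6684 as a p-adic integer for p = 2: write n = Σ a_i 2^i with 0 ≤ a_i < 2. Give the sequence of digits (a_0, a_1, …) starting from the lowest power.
(a_0, a_1, …) = (0, 0, 1, 1, 1, 0, 0, 0, 0, 1, 0, 1, 1)

Repeated division by 2 gives the digits low-to-high: 6684 = 1·2^2 + 1·2^3 + 1·2^4 + 1·2^9 + 1·2^11 + 1·2^12. Digit sequence: (0, 0, 1, 1, 1, 0, 0, 0, 0, 1, 0, 1, 1).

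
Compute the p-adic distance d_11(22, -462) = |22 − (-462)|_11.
d_11(22, -462) = 1/121

Step 1 — x − y = 22 − (-462) = 484. Step 2 — v_11(484) = 2 (factor: 484 = (11^2 · 4); the sign does not affect v_p). Step 3 — |x − y|_11 = 11^{-2} = 1/121.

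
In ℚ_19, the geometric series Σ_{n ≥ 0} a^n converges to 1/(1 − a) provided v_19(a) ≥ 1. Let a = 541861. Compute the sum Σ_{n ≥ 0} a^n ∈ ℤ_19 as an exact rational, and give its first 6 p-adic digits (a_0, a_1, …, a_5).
Σ a^n = 1/(1 − a) = -1/541860;  first 6 digits = (1, 0, 0, 3, 4, 0)

v_19(a) = 3 ≥ 1, so the series converges in ℤ_19 to 1/(1 − a) = 1/(1 − 541861) = -1/541860. Expand this rational in ℤ_19: compute digits iteratively via d_i = x_i mod 19, x_{i+1} = (x_i − d_i)/19. The first 6 digits are (1, 0, 0, 3, 4, 0).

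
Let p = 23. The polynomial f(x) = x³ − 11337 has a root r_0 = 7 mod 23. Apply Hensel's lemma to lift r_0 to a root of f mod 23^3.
r_2 = 6401 (mod 12167)

Hensel: r_{i+1} = r_i − f(r_i)/f′(r_i) mod 23^{i+2}, where f′(x) = 3x². Iterate:
  r_0 = 7 (mod 23)
  r_1 = 53 (mod 529)
  r_2 = 6401 (mod 12167)
Final: r = 6401 with f(r) ≡ 0 mod 23^3.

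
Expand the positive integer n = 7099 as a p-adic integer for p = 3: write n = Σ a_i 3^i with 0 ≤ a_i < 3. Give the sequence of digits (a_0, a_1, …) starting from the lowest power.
(a_0, a_1, …) = (1, 2, 2, 1, 0, 2, 0, 0, 1)

Repeated division by 3 gives the digits low-to-high: 7099 = 1 + 2·3^1 + 2·3^2 + 1·3^3 + 2·3^5 + 1·3^8. Digit sequence: (1, 2, 2, 1, 0, 2, 0, 0, 1).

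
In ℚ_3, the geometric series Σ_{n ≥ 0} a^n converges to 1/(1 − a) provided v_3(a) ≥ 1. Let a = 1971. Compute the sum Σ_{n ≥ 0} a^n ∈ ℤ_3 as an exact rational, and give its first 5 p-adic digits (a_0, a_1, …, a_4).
Σ a^n = 1/(1 − a) = -1/1970;  first 5 digits = (1, 0, 0, 1, 0)

v_3(a) = 3 ≥ 1, so the series converges in ℤ_3 to 1/(1 − a) = 1/(1 − 1971) = -1/1970. Expand this rational in ℤ_3: compute digits iteratively via d_i = x_i mod 3, x_{i+1} = (x_i − d_i)/3. The first 5 digits are (1, 0, 0, 1, 0).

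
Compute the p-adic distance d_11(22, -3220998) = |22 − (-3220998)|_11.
d_11(22, -3220998) = 1/161051

Step 1 — x − y = 22 − (-3220998) = 3221020. Step 2 — v_11(3221020) = 5 (factor: 3221020 = (11^5 · 20); the sign does not affect v_p). Step 3 — |x − y|_11 = 11^{-5} = 1/161051.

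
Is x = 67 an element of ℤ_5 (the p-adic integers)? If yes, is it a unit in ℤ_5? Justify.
x ∈ ℤ_5^× (unit); v_5(x) = 0

ℤ_5 = {x ∈ ℚ_5 : v_5(x) ≥ 0} and ℤ_5^× = {x ∈ ℤ_5 : v_5(x) = 0}. Here v_5(67) = v_5(num) − v_5(den) = 0; compare against these criteria.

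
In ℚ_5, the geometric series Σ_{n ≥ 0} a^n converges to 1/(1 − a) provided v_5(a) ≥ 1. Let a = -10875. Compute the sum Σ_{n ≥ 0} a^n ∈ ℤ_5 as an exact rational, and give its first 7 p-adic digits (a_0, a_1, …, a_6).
Σ a^n = 1/(1 − a) = 1/10876;  first 7 digits = (1, 0, 0, 3, 2, 1, 3)

v_5(a) = 3 ≥ 1, so the series converges in ℤ_5 to 1/(1 − a) = 1/(1 − (-10875)) = 1/10876. Expand this rational in ℤ_5: compute digits iteratively via d_i = x_i mod 5, x_{i+1} = (x_i − d_i)/5. The first 7 digits are (1, 0, 0, 3, 2, 1, 3).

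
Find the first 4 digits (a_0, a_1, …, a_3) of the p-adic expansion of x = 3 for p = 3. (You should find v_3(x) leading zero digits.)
(a_0, …, a_3) = (0, 1, 0, 0)

v_3(3) = 1, so a_0 = ... = a_0 = 0. Factor out: x = 3^1 · u with u = 1 a unit in ℤ_3. Expand u iteratively via a_{v+i} = u_i mod 3, u_{i+1} = (u_i − a_{v+i})/3:
  u_0 = 1;  a_1 = 1;  u_1 = (u_0 − 1)/3 = 0
  u_1 = 0;  a_2 = 0;  u_2 = (u_1 − 0)/3 = 0
  u_2 = 0;  a_3 = 0;  u_3 = (u_2 − 0)/3 = 0
Digits: (0, 1, 0, 0).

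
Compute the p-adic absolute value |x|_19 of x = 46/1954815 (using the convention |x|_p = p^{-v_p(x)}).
|46/1954815|_19 = 130321

Step 1 — compute v_19(x) by factoring powers of 19 out of the numerator and denominator: v_19(46/1954815) = -4. Step 2 — apply |x|_p = p^{-v_p(x)} = 19^{4} = 130321.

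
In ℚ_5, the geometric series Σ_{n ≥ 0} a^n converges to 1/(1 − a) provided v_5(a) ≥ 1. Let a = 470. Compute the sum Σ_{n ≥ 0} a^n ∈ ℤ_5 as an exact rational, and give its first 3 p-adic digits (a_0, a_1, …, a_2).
Σ a^n = 1/(1 − a) = -1/469;  first 3 digits = (1, 4, 4)

v_5(a) = 1 ≥ 1, so the series converges in ℤ_5 to 1/(1 − a) = 1/(1 − 470) = -1/469. Expand this rational in ℤ_5: compute digits iteratively via d_i = x_i mod 5, x_{i+1} = (x_i − d_i)/5. The first 3 digits are (1, 4, 4).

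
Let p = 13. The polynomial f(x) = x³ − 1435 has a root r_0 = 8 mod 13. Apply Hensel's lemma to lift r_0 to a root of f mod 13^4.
r_3 = 489 (mod 28561)

Hensel: r_{i+1} = r_i − f(r_i)/f′(r_i) mod 13^{i+2}, where f′(x) = 3x². Iterate:
  r_0 = 8 (mod 13)
  r_1 = 151 (mod 169)
  r_2 = 489 (mod 2197)
  r_3 = 489 (mod 28561)
Final: r = 489 with f(r) ≡ 0 mod 13^4.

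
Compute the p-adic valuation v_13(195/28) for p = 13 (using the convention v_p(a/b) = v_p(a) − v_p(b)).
v_13(195/28) = 1

Factor powers of 13 from the numerator and denominator of the reduced fraction: 195 = 13^1 · 15 and 28 = 13^0 · 28. Apply v_p(a/b) = v_p(a) − v_p(b): v_13(195/28) = 1 − 0 = 1.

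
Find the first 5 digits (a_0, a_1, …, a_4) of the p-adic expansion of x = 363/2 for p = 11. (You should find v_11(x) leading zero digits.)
(a_0, …, a_4) = (0, 0, 7, 5, 5)

v_11(363/2) = 2, so a_0 = ... = a_1 = 0. Factor out: x = 11^2 · u with u = 3/2 a unit in ℤ_11. Expand u iteratively via a_{v+i} = u_i mod 11, u_{i+1} = (u_i − a_{v+i})/11:
  u_0 = 3/2;  a_2 = 7;  u_1 = (u_0 − 7)/11 = -1/2
  u_1 = -1/2;  a_3 = 5;  u_2 = (u_1 − 5)/11 = -1/2
  u_2 = -1/2;  a_4 = 5;  u_3 = (u_2 − 5)/11 = -1/2
Digits: (0, 0, 7, 5, 5).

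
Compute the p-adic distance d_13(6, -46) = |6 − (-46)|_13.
d_13(6, -46) = 1/13

Step 1 — x − y = 6 − (-46) = 52. Step 2 — v_13(52) = 1 (factor: 52 = (13^1 · 4); the sign does not affect v_p). Step 3 — |x − y|_13 = 13^{-1} = 1/13.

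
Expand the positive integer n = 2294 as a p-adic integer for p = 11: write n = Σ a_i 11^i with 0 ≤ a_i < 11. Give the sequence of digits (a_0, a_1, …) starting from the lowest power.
(a_0, a_1, …) = (6, 10, 7, 1)

Repeated division by 11 gives the digits low-to-high: 2294 = 6 + 10·11^1 + 7·11^2 + 1·11^3. Digit sequence: (6, 10, 7, 1).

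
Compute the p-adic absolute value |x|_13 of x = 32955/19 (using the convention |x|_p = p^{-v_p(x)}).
|32955/19|_13 = 1/2197

Step 1 — compute v_13(x) by factoring powers of 13 out of the numerator and denominator: v_13(32955/19) = 3. Step 2 — apply |x|_p = p^{-v_p(x)} = 13^{-3} = 1/2197.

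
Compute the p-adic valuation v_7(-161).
v_7(-161) = 1

v_7(n) is the largest exponent k such that 7^k divides n. Factor out: -161 = -7^1 · 23. (Sign doesn't affect v_p.) So v_7(-161) = 1.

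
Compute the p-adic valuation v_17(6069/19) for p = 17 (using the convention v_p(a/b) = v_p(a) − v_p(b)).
v_17(6069/19) = 2

Factor powers of 17 from the numerator and denominator of the reduced fraction: 6069 = 17^2 · 21 and 19 = 17^0 · 19. Apply v_p(a/b) = v_p(a) − v_p(b): v_17(6069/19) = 2 − 0 = 2.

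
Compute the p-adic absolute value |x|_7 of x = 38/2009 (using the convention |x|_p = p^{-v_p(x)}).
|38/2009|_7 = 49

Step 1 — compute v_7(x) by factoring powers of 7 out of the numerator and denominator: v_7(38/2009) = -2. Step 2 — apply |x|_p = p^{-v_p(x)} = 7^{2} = 49.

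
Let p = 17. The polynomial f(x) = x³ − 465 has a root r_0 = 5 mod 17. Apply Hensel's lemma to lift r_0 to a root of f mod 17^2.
r_1 = 260 (mod 289)

Hensel: r_{i+1} = r_i − f(r_i)/f′(r_i) mod 17^{i+2}, where f′(x) = 3x². Iterate:
  r_0 = 5 (mod 17)
  r_1 = 260 (mod 289)
Final: r = 260 with f(r) ≡ 0 mod 17^2.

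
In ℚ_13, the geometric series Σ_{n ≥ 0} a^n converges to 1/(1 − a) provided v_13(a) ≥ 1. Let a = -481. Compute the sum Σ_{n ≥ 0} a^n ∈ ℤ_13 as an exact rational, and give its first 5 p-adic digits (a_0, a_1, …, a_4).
Σ a^n = 1/(1 − a) = 1/482;  first 5 digits = (1, 2, 1, 9, 1)

v_13(a) = 1 ≥ 1, so the series converges in ℤ_13 to 1/(1 − a) = 1/(1 − (-481)) = 1/482. Expand this rational in ℤ_13: compute digits iteratively via d_i = x_i mod 13, x_{i+1} = (x_i − d_i)/13. The first 5 digits are (1, 2, 1, 9, 1).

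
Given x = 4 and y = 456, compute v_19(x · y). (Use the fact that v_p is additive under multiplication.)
v_19(1824) = 1

v_p(x) = 0 (factor: 4 = 19^0 · 4); v_p(y) = 1 (factor: 456 = 19^1 · 24). Additivity: v_p(xy) = v_p(x) + v_p(y) = 0 + 1 = 1. (Direct check: xy = 1824 = 19^1 · (96).)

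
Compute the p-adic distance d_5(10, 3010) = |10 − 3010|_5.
d_5(10, 3010) = 1/125

Step 1 — x − y = 10 − 3010 = -3000. Step 2 — v_5(-3000) = 3 (factor: -3000 = −(5^3 · 24); the sign does not affect v_p). Step 3 — |x − y|_5 = 5^{-3} = 1/125.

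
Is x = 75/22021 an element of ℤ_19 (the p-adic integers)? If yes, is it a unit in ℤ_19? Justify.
x ∉ ℤ_19 (v_19(x) = -2 < 0)

ℤ_19 = {x ∈ ℚ_19 : v_19(x) ≥ 0} and ℤ_19^× = {x ∈ ℤ_19 : v_19(x) = 0}. Here v_19(75/22021) = v_19(num) − v_19(den) = -2; compare against these criteria.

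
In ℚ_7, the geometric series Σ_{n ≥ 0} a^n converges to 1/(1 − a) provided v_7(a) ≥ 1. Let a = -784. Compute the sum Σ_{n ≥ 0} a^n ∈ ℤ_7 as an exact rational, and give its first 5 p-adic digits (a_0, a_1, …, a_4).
Σ a^n = 1/(1 − a) = 1/785;  first 5 digits = (1, 0, 5, 4, 3)

v_7(a) = 2 ≥ 1, so the series converges in ℤ_7 to 1/(1 − a) = 1/(1 − (-784)) = 1/785. Expand this rational in ℤ_7: compute digits iteratively via d_i = x_i mod 7, x_{i+1} = (x_i − d_i)/7. The first 5 digits are (1, 0, 5, 4, 3).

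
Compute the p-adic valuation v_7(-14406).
v_7(-14406) = 4

v_7(n) is the largest exponent k such that 7^k divides n. Factor out: -14406 = -7^4 · 6. (Sign doesn't affect v_p.) So v_7(-14406) = 4.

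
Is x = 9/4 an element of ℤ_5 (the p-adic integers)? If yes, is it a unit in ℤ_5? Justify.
x ∈ ℤ_5^× (unit); v_5(x) = 0

ℤ_5 = {x ∈ ℚ_5 : v_5(x) ≥ 0} and ℤ_5^× = {x ∈ ℤ_5 : v_5(x) = 0}. Here v_5(9/4) = v_5(num) − v_5(den) = 0; compare against these criteria.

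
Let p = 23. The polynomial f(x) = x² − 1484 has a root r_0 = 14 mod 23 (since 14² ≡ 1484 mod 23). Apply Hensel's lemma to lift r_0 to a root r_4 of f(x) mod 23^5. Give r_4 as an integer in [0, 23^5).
r_4 = 5774095 (mod 6436343)

Hensel's recurrence: r_{i+1} = r_i − f(r_i)·(f′(r_i))^{-1} mod 23^{i+2}, with f′(x) = 2x. Iterate:
  r_0 = 14 (mod 23)
  r_1 = 60 (mod 529)
  r_2 = 6937 (mod 12167)
  r_3 = 177275 (mod 279841)
  r_4 = 5774095 (mod 6436343)
Final: r_4 = 5774095, and one checks f(r_4) ≡ 0 mod 23^5.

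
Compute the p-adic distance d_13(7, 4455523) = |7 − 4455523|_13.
d_13(7, 4455523) = 1/371293

Step 1 — x − y = 7 − 4455523 = -4455516. Step 2 — v_13(-4455516) = 5 (factor: -4455516 = −(13^5 · 12); the sign does not affect v_p). Step 3 — |x − y|_13 = 13^{-5} = 1/371293.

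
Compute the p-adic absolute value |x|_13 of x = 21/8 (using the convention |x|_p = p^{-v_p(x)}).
|21/8|_13 = 1

Step 1 — compute v_13(x) by factoring powers of 13 out of the numerator and denominator: v_13(21/8) = 0. Step 2 — apply |x|_p = p^{-v_p(x)} = 13^{0} = 1.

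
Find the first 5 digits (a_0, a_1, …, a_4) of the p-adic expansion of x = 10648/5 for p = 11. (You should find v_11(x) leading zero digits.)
(a_0, …, a_4) = (0, 0, 0, 6, 4)

v_11(10648/5) = 3, so a_0 = ... = a_2 = 0. Factor out: x = 11^3 · u with u = 8/5 a unit in ℤ_11. Expand u iteratively via a_{v+i} = u_i mod 11, u_{i+1} = (u_i − a_{v+i})/11:
  u_0 = 8/5;  a_3 = 6;  u_1 = (u_0 − 6)/11 = -2/5
  u_1 = -2/5;  a_4 = 4;  u_2 = (u_1 − 4)/11 = -2/5
Digits: (0, 0, 0, 6, 4).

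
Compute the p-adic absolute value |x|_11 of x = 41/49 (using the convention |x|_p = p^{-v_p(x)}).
|41/49|_11 = 1

Step 1 — compute v_11(x) by factoring powers of 11 out of the numerator and denominator: v_11(41/49) = 0. Step 2 — apply |x|_p = p^{-v_p(x)} = 11^{0} = 1.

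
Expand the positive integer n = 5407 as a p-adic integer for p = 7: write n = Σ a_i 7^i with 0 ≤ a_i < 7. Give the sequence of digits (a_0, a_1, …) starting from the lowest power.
(a_0, a_1, …) = (3, 2, 5, 1, 2)

Repeated division by 7 gives the digits low-to-high: 5407 = 3 + 2·7^1 + 5·7^2 + 1·7^3 + 2·7^4. Digit sequence: (3, 2, 5, 1, 2).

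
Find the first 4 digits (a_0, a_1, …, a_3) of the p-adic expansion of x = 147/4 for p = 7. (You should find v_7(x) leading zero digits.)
(a_0, …, a_3) = (0, 0, 6, 1)

v_7(147/4) = 2, so a_0 = ... = a_1 = 0. Factor out: x = 7^2 · u with u = 3/4 a unit in ℤ_7. Expand u iteratively via a_{v+i} = u_i mod 7, u_{i+1} = (u_i − a_{v+i})/7:
  u_0 = 3/4;  a_2 = 6;  u_1 = (u_0 − 6)/7 = -3/4
  u_1 = -3/4;  a_3 = 1;  u_2 = (u_1 − 1)/7 = -1/4
Digits: (0, 0, 6, 1).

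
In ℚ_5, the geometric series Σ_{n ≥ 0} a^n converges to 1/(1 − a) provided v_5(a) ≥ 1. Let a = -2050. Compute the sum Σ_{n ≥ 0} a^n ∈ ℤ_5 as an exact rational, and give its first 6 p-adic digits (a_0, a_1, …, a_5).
Σ a^n = 1/(1 − a) = 1/2051;  first 6 digits = (1, 0, 3, 3, 0, 4)

v_5(a) = 2 ≥ 1, so the series converges in ℤ_5 to 1/(1 − a) = 1/(1 − (-2050)) = 1/2051. Expand this rational in ℤ_5: compute digits iteratively via d_i = x_i mod 5, x_{i+1} = (x_i − d_i)/5. The first 6 digits are (1, 0, 3, 3, 0, 4).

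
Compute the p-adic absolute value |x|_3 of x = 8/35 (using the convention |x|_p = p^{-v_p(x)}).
|8/35|_3 = 1

Step 1 — compute v_3(x) by factoring powers of 3 out of the numerator and denominator: v_3(8/35) = 0. Step 2 — apply |x|_p = p^{-v_p(x)} = 3^{0} = 1.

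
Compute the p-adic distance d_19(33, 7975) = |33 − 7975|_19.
d_19(33, 7975) = 1/361

Step 1 — x − y = 33 − 7975 = -7942. Step 2 — v_19(-7942) = 2 (factor: -7942 = −(19^2 · 22); the sign does not affect v_p). Step 3 — |x − y|_19 = 19^{-2} = 1/361.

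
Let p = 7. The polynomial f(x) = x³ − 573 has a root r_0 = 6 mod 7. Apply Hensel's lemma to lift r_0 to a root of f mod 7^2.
r_1 = 27 (mod 49)

Hensel: r_{i+1} = r_i − f(r_i)/f′(r_i) mod 7^{i+2}, where f′(x) = 3x². Iterate:
  r_0 = 6 (mod 7)
  r_1 = 27 (mod 49)
Final: r = 27 with f(r) ≡ 0 mod 7^2.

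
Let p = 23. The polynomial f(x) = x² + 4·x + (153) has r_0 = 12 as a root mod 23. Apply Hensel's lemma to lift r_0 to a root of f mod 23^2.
r_1 = 472 (mod 529)

Hensel: r_{i+1} = r_i − f(r_i)·(f′(r_i))^{-1} mod 23^{i+2}, f′(x) = 2x + 4. Iterate:
  r_0 = 12 (mod 23)
  r_1 = 472 (mod 529)
Final: r = 472 satisfies f(r) ≡ 0 mod 23^2.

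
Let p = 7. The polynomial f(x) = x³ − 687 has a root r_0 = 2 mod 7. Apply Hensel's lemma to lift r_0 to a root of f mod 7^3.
r_2 = 324 (mod 343)

Hensel: r_{i+1} = r_i − f(r_i)/f′(r_i) mod 7^{i+2}, where f′(x) = 3x². Iterate:
  r_0 = 2 (mod 7)
  r_1 = 30 (mod 49)
  r_2 = 324 (mod 343)
Final: r = 324 with f(r) ≡ 0 mod 7^3.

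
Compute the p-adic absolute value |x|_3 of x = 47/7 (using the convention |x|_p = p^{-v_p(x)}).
|47/7|_3 = 1

Step 1 — compute v_3(x) by factoring powers of 3 out of the numerator and denominator: v_3(47/7) = 0. Step 2 — apply |x|_p = p^{-v_p(x)} = 3^{0} = 1.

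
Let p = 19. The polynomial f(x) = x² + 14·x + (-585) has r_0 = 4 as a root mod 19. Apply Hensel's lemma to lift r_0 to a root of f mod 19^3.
r_2 = 3063 (mod 6859)

Hensel: r_{i+1} = r_i − f(r_i)·(f′(r_i))^{-1} mod 19^{i+2}, f′(x) = 2x + 14. Iterate:
  r_0 = 4 (mod 19)
  r_1 = 175 (mod 361)
  r_2 = 3063 (mod 6859)
Final: r = 3063 satisfies f(r) ≡ 0 mod 19^3.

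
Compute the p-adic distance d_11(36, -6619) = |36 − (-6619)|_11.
d_11(36, -6619) = 1/1331

Step 1 — x − y = 36 − (-6619) = 6655. Step 2 — v_11(6655) = 3 (factor: 6655 = (11^3 · 5); the sign does not affect v_p). Step 3 — |x − y|_11 = 11^{-3} = 1/1331.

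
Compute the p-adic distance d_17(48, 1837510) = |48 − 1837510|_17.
d_17(48, 1837510) = 1/83521

Step 1 — x − y = 48 − 1837510 = -1837462. Step 2 — v_17(-1837462) = 4 (factor: -1837462 = −(17^4 · 22); the sign does not affect v_p). Step 3 — |x − y|_17 = 17^{-4} = 1/83521.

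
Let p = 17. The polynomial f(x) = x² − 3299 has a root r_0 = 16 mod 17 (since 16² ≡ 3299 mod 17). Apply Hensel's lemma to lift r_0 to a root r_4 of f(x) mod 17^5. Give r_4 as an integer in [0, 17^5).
r_4 = 412198 (mod 1419857)

Hensel's recurrence: r_{i+1} = r_i − f(r_i)·(f′(r_i))^{-1} mod 17^{i+2}, with f′(x) = 2x. Iterate:
  r_0 = 16 (mod 17)
  r_1 = 84 (mod 289)
  r_2 = 4419 (mod 4913)
  r_3 = 78114 (mod 83521)
  r_4 = 412198 (mod 1419857)
Final: r_4 = 412198, and one checks f(r_4) ≡ 0 mod 17^5.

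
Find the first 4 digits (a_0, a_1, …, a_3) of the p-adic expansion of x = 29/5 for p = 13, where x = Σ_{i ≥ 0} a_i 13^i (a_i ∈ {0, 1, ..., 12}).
(a_0, …, a_3) = (11, 10, 7, 2)

v_13(29/5) = 0 (numerator and denominator both coprime to 13), so x ∈ ℤ_13^×. Compute digits iteratively via a_i = x_i mod 13, x_{i+1} = (x_i − a_i)/13, with x_0 = x:
  x_0 = 29/5;  a_0 = 11;  x_1 = (x_0 − 11)/13 = -2/5
  x_1 = -2/5;  a_1 = 10;  x_2 = (x_1 − 10)/13 = -4/5
  x_2 = -4/5;  a_2 = 7;  x_3 = (x_2 − 7)/13 = -3/5
  x_3 = -3/5;  a_3 = 2;  x_4 = (x_3 − 2)/13 = -1/5
Digits: (11, 10, 7, 2).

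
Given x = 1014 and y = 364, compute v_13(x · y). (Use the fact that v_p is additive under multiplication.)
v_13(369096) = 3

v_p(x) = 2 (factor: 1014 = 13^2 · 6); v_p(y) = 1 (factor: 364 = 13^1 · 28). Additivity: v_p(xy) = v_p(x) + v_p(y) = 2 + 1 = 3. (Direct check: xy = 369096 = 13^3 · (168).)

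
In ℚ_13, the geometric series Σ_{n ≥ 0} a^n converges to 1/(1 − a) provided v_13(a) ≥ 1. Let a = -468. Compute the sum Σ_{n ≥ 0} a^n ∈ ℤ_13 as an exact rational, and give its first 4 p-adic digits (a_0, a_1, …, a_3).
Σ a^n = 1/(1 − a) = 1/469;  first 4 digits = (1, 3, 6, 9)

v_13(a) = 1 ≥ 1, so the series converges in ℤ_13 to 1/(1 − a) = 1/(1 − (-468)) = 1/469. Expand this rational in ℤ_13: compute digits iteratively via d_i = x_i mod 13, x_{i+1} = (x_i − d_i)/13. The first 4 digits are (1, 3, 6, 9).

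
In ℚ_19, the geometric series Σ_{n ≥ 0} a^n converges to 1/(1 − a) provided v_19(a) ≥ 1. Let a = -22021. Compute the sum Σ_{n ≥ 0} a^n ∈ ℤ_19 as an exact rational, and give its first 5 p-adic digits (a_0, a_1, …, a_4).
Σ a^n = 1/(1 − a) = 1/22022;  first 5 digits = (1, 0, 15, 15, 15)

v_19(a) = 2 ≥ 1, so the series converges in ℤ_19 to 1/(1 − a) = 1/(1 − (-22021)) = 1/22022. Expand this rational in ℤ_19: compute digits iteratively via d_i = x_i mod 19, x_{i+1} = (x_i − d_i)/19. The first 5 digits are (1, 0, 15, 15, 15).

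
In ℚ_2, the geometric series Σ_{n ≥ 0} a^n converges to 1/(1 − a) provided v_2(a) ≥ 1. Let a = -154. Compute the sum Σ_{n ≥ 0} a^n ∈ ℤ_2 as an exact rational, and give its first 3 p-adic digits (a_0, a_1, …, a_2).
Σ a^n = 1/(1 − a) = 1/155;  first 3 digits = (1, 1, 0)

v_2(a) = 1 ≥ 1, so the series converges in ℤ_2 to 1/(1 − a) = 1/(1 − (-154)) = 1/155. Expand this rational in ℤ_2: compute digits iteratively via d_i = x_i mod 2, x_{i+1} = (x_i − d_i)/2. The first 3 digits are (1, 1, 0).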